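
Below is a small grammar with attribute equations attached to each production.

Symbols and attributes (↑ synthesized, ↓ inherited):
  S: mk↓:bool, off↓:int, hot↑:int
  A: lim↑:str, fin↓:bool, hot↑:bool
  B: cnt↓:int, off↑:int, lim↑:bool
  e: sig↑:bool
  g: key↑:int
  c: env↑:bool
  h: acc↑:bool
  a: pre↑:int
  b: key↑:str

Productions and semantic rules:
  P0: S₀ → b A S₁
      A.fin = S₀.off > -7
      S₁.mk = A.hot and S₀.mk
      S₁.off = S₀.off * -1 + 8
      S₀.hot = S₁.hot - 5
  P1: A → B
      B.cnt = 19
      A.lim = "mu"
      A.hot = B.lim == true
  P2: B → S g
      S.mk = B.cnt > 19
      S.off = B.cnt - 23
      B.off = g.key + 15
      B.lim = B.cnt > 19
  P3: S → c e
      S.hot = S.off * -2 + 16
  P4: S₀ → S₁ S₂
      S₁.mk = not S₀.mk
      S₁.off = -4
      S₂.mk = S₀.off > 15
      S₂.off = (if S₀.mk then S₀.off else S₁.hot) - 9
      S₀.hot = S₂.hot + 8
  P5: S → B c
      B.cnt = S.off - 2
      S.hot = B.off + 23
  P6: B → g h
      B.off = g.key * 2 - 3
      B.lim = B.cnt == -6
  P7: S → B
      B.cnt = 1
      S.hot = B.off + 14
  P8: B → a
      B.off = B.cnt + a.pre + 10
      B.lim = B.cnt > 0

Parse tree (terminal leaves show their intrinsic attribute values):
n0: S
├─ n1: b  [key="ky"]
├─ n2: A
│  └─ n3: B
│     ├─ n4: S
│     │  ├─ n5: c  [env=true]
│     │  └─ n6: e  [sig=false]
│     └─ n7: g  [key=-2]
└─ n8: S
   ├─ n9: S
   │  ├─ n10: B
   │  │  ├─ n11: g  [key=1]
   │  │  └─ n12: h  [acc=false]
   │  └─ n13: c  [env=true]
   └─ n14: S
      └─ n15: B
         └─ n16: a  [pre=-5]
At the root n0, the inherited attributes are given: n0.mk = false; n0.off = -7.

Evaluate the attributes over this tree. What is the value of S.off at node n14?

1. n0.mk = false  [given at root]
2. n0.off = -7  [given at root]
3. n1.key = "ky"  [terminal]
4. n2.fin = false  [S₀.off > -7]
5. n3.cnt = 19  [19]
6. n4.mk = false  [B.cnt > 19]
7. n4.off = -4  [B.cnt - 23]
8. n5.env = true  [terminal]
9. n6.sig = false  [terminal]
10. n4.hot = 24  [S.off * -2 + 16]
11. n7.key = -2  [terminal]
12. n3.off = 13  [g.key + 15]
13. n3.lim = false  [B.cnt > 19]
14. n2.lim = "mu"  ["mu"]
15. n2.hot = false  [B.lim == true]
16. n8.mk = false  [A.hot and S₀.mk]
17. n8.off = 15  [S₀.off * -1 + 8]
18. n9.mk = true  [not S₀.mk]
19. n9.off = -4  [-4]
20. n10.cnt = -6  [S.off - 2]
21. n11.key = 1  [terminal]
22. n12.acc = false  [terminal]
23. n10.off = -1  [g.key * 2 - 3]
24. n10.lim = true  [B.cnt == -6]
25. n13.env = true  [terminal]
26. n9.hot = 22  [B.off + 23]
27. n14.mk = false  [S₀.off > 15]
28. n14.off = 13  [(if S₀.mk then S₀.off else S₁.hot) - 9]
29. n15.cnt = 1  [1]
30. n16.pre = -5  [terminal]
31. n15.off = 6  [B.cnt + a.pre + 10]
32. n15.lim = true  [B.cnt > 0]
33. n14.hot = 20  [B.off + 14]
34. n8.hot = 28  [S₂.hot + 8]
35. n0.hot = 23  [S₁.hot - 5]

13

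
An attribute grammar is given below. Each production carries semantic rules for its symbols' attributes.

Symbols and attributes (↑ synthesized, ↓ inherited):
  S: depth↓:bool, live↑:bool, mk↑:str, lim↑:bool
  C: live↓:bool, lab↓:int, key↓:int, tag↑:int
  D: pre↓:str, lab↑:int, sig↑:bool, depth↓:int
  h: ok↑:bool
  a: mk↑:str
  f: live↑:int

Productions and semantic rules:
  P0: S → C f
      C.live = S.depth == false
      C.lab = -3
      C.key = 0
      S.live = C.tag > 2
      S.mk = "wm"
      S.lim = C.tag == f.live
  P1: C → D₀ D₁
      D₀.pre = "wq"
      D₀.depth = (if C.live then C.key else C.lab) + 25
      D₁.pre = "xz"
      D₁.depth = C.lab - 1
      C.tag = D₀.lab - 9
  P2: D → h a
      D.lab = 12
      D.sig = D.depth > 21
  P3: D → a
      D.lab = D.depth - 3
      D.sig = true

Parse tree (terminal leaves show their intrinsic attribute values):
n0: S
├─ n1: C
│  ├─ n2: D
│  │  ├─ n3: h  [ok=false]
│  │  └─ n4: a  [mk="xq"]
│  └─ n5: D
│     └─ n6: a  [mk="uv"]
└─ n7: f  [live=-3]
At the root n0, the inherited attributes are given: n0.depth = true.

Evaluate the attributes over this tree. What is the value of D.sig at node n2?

1. n0.depth = true  [given at root]
2. n1.live = false  [S.depth == false]
3. n1.lab = -3  [-3]
4. n1.key = 0  [0]
5. n2.pre = "wq"  ["wq"]
6. n2.depth = 22  [(if C.live then C.key else C.lab) + 25]
7. n3.ok = false  [terminal]
8. n4.mk = "xq"  [terminal]
9. n2.lab = 12  [12]
10. n2.sig = true  [D.depth > 21]
11. n5.pre = "xz"  ["xz"]
12. n5.depth = -4  [C.lab - 1]
13. n6.mk = "uv"  [terminal]
14. n5.lab = -7  [D.depth - 3]
15. n5.sig = true  [true]
16. n1.tag = 3  [D₀.lab - 9]
17. n7.live = -3  [terminal]
18. n0.live = true  [C.tag > 2]
19. n0.mk = "wm"  ["wm"]
20. n0.lim = false  [C.tag == f.live]

true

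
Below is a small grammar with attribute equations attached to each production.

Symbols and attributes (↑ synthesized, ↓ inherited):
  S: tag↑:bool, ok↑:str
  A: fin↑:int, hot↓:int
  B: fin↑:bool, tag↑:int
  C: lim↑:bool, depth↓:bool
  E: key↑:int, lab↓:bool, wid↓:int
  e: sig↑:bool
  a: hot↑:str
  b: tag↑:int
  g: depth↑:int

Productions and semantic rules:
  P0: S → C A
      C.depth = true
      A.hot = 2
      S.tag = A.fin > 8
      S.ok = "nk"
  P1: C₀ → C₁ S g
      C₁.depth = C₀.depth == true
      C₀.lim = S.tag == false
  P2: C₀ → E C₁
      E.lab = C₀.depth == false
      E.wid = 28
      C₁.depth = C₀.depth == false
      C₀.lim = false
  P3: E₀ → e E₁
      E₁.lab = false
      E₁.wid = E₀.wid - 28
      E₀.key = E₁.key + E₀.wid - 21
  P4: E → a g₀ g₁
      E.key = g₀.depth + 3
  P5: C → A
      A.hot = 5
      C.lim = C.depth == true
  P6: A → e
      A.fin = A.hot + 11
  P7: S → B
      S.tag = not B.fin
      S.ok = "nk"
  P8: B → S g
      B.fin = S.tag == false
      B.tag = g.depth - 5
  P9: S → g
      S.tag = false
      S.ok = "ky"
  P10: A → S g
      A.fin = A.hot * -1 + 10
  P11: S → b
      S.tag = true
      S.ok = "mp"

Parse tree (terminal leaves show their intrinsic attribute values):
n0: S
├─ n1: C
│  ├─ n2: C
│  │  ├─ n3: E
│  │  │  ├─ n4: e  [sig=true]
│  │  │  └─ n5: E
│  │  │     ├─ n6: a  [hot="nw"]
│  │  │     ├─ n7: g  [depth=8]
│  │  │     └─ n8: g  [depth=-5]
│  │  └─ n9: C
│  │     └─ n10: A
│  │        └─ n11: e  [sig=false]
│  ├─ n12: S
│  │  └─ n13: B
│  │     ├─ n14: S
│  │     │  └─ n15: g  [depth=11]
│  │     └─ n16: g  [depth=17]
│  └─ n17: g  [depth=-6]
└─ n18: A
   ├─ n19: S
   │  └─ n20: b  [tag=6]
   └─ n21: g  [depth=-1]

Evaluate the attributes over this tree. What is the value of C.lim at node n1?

true

1. n1.depth = true  [true]
2. n2.depth = true  [C₀.depth == true]
3. n3.lab = false  [C₀.depth == false]
4. n3.wid = 28  [28]
5. n4.sig = true  [terminal]
6. n5.lab = false  [false]
7. n5.wid = 0  [E₀.wid - 28]
8. n6.hot = "nw"  [terminal]
9. n7.depth = 8  [terminal]
10. n8.depth = -5  [terminal]
11. n5.key = 11  [g₀.depth + 3]
12. n3.key = 18  [E₁.key + E₀.wid - 21]
13. n9.depth = false  [C₀.depth == false]
14. n10.hot = 5  [5]
15. n11.sig = false  [terminal]
16. n10.fin = 16  [A.hot + 11]
17. n9.lim = false  [C.depth == true]
18. n2.lim = false  [false]
19. n15.depth = 11  [terminal]
20. n14.tag = false  [false]
21. n14.ok = "ky"  ["ky"]
22. n16.depth = 17  [terminal]
23. n13.fin = true  [S.tag == false]
24. n13.tag = 12  [g.depth - 5]
25. n12.tag = false  [not B.fin]
26. n12.ok = "nk"  ["nk"]
27. n17.depth = -6  [terminal]
28. n1.lim = true  [S.tag == false]
29. n18.hot = 2  [2]
30. n20.tag = 6  [terminal]
31. n19.tag = true  [true]
32. n19.ok = "mp"  ["mp"]
33. n21.depth = -1  [terminal]
34. n18.fin = 8  [A.hot * -1 + 10]
35. n0.tag = false  [A.fin > 8]
36. n0.ok = "nk"  ["nk"]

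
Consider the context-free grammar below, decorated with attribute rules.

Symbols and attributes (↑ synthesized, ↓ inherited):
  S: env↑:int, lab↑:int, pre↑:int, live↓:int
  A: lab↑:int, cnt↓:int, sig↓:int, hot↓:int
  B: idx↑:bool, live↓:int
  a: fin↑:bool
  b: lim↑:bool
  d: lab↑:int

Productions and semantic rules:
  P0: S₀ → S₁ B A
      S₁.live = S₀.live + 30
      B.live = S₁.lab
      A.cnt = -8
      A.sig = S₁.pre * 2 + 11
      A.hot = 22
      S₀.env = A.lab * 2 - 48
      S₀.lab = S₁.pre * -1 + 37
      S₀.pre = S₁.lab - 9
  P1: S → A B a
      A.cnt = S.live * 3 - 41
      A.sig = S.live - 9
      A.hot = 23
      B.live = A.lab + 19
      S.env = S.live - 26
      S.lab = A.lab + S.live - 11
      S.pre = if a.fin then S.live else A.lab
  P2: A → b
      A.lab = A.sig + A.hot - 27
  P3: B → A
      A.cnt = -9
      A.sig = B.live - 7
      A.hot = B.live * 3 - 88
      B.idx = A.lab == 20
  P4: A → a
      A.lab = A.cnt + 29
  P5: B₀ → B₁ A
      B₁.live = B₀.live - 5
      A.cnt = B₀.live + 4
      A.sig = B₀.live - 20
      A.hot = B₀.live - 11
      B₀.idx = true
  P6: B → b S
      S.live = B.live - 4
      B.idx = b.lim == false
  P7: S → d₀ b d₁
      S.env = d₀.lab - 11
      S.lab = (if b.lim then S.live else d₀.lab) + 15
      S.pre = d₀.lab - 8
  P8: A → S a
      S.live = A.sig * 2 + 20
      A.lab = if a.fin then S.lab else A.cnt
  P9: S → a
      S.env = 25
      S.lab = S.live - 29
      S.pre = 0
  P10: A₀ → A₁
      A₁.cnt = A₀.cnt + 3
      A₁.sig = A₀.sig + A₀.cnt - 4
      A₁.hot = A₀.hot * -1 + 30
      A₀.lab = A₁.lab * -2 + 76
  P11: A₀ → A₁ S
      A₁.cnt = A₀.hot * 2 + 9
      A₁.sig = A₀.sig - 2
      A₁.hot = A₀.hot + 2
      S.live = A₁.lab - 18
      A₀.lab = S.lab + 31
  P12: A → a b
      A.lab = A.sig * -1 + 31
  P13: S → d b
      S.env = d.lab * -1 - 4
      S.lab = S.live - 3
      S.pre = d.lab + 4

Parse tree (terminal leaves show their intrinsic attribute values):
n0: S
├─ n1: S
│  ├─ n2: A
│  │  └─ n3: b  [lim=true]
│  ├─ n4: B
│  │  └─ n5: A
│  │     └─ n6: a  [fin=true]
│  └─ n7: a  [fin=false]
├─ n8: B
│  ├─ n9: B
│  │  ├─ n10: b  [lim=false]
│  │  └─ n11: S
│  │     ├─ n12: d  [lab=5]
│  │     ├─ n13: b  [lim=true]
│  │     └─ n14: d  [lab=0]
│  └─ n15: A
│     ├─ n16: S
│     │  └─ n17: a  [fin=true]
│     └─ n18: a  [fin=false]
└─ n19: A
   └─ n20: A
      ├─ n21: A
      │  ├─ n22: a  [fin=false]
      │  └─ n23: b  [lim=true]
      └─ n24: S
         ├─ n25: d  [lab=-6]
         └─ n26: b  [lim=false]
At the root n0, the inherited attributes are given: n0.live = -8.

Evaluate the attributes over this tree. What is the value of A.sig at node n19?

1. n0.live = -8  [given at root]
2. n1.live = 22  [S₀.live + 30]
3. n2.cnt = 25  [S.live * 3 - 41]
4. n2.sig = 13  [S.live - 9]
5. n2.hot = 23  [23]
6. n3.lim = true  [terminal]
7. n2.lab = 9  [A.sig + A.hot - 27]
8. n4.live = 28  [A.lab + 19]
9. n5.cnt = -9  [-9]
10. n5.sig = 21  [B.live - 7]
11. n5.hot = -4  [B.live * 3 - 88]
12. n6.fin = true  [terminal]
13. n5.lab = 20  [A.cnt + 29]
14. n4.idx = true  [A.lab == 20]
15. n7.fin = false  [terminal]
16. n1.env = -4  [S.live - 26]
17. n1.lab = 20  [A.lab + S.live - 11]
18. n1.pre = 9  [if a.fin then S.live else A.lab]
19. n8.live = 20  [S₁.lab]
20. n9.live = 15  [B₀.live - 5]
21. n10.lim = false  [terminal]
22. n11.live = 11  [B.live - 4]
23. n12.lab = 5  [terminal]
24. n13.lim = true  [terminal]
25. n14.lab = 0  [terminal]
26. n11.env = -6  [d₀.lab - 11]
27. n11.lab = 26  [(if b.lim then S.live else d₀.lab) + 15]
28. n11.pre = -3  [d₀.lab - 8]
29. n9.idx = true  [b.lim == false]
30. n15.cnt = 24  [B₀.live + 4]
31. n15.sig = 0  [B₀.live - 20]
32. n15.hot = 9  [B₀.live - 11]
33. n16.live = 20  [A.sig * 2 + 20]
34. n17.fin = true  [terminal]
35. n16.env = 25  [25]
36. n16.lab = -9  [S.live - 29]
37. n16.pre = 0  [0]
38. n18.fin = false  [terminal]
39. n15.lab = 24  [if a.fin then S.lab else A.cnt]
40. n8.idx = true  [true]
41. n19.cnt = -8  [-8]
42. n19.sig = 29  [S₁.pre * 2 + 11]
43. n19.hot = 22  [22]
44. n20.cnt = -5  [A₀.cnt + 3]
45. n20.sig = 17  [A₀.sig + A₀.cnt - 4]
46. n20.hot = 8  [A₀.hot * -1 + 30]
47. n21.cnt = 25  [A₀.hot * 2 + 9]
48. n21.sig = 15  [A₀.sig - 2]
49. n21.hot = 10  [A₀.hot + 2]
50. n22.fin = false  [terminal]
51. n23.lim = true  [terminal]
52. n21.lab = 16  [A.sig * -1 + 31]
53. n24.live = -2  [A₁.lab - 18]
54. n25.lab = -6  [terminal]
55. n26.lim = false  [terminal]
56. n24.env = 2  [d.lab * -1 - 4]
57. n24.lab = -5  [S.live - 3]
58. n24.pre = -2  [d.lab + 4]
59. n20.lab = 26  [S.lab + 31]
60. n19.lab = 24  [A₁.lab * -2 + 76]
61. n0.env = 0  [A.lab * 2 - 48]
62. n0.lab = 28  [S₁.pre * -1 + 37]
63. n0.pre = 11  [S₁.lab - 9]

29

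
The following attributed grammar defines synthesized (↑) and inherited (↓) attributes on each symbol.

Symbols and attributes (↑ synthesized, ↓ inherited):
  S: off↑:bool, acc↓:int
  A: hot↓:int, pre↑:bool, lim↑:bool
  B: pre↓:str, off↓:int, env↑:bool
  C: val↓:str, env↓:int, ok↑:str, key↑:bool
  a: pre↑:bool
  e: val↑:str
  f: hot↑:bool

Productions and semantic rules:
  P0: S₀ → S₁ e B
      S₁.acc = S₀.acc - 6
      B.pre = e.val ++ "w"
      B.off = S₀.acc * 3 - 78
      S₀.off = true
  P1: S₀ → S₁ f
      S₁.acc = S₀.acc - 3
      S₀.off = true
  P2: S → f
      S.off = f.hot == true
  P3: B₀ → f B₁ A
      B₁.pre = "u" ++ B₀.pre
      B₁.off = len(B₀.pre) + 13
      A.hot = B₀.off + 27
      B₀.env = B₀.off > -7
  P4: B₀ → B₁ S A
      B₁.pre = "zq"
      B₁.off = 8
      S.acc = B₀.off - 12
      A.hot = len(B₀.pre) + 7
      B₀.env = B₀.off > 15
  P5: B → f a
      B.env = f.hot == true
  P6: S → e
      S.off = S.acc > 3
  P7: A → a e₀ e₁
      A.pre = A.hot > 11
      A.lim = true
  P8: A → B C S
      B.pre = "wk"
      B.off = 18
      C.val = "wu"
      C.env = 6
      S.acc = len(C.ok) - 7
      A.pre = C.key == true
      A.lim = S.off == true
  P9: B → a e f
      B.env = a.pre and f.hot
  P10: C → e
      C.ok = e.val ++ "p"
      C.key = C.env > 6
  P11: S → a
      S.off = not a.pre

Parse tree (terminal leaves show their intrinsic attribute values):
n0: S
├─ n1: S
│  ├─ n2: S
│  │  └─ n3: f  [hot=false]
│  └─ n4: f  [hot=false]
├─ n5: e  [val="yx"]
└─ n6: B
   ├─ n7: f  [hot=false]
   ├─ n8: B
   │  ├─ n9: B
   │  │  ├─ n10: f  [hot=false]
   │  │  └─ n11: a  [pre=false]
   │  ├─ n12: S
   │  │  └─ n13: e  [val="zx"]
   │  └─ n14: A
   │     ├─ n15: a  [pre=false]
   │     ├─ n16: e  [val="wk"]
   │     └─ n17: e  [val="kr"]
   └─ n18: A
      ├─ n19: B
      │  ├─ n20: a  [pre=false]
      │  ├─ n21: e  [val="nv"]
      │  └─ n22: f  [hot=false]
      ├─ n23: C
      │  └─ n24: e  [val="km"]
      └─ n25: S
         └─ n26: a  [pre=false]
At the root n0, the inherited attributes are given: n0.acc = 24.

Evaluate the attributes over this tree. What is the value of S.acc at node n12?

4

1. n0.acc = 24  [given at root]
2. n1.acc = 18  [S₀.acc - 6]
3. n2.acc = 15  [S₀.acc - 3]
4. n3.hot = false  [terminal]
5. n2.off = false  [f.hot == true]
6. n4.hot = false  [terminal]
7. n1.off = true  [true]
8. n5.val = "yx"  [terminal]
9. n6.pre = "yxw"  [e.val ++ "w"]
10. n6.off = -6  [S₀.acc * 3 - 78]
11. n7.hot = false  [terminal]
12. n8.pre = "uyxw"  ["u" ++ B₀.pre]
13. n8.off = 16  [len(B₀.pre) + 13]
14. n9.pre = "zq"  ["zq"]
15. n9.off = 8  [8]
16. n10.hot = false  [terminal]
17. n11.pre = false  [terminal]
18. n9.env = false  [f.hot == true]
19. n12.acc = 4  [B₀.off - 12]
20. n13.val = "zx"  [terminal]
21. n12.off = true  [S.acc > 3]
22. n14.hot = 11  [len(B₀.pre) + 7]
23. n15.pre = false  [terminal]
24. n16.val = "wk"  [terminal]
25. n17.val = "kr"  [terminal]
26. n14.pre = false  [A.hot > 11]
27. n14.lim = true  [true]
28. n8.env = true  [B₀.off > 15]
29. n18.hot = 21  [B₀.off + 27]
30. n19.pre = "wk"  ["wk"]
31. n19.off = 18  [18]
32. n20.pre = false  [terminal]
33. n21.val = "nv"  [terminal]
34. n22.hot = false  [terminal]
35. n19.env = false  [a.pre and f.hot]
36. n23.val = "wu"  ["wu"]
37. n23.env = 6  [6]
38. n24.val = "km"  [terminal]
39. n23.ok = "kmp"  [e.val ++ "p"]
40. n23.key = false  [C.env > 6]
41. n25.acc = -4  [len(C.ok) - 7]
42. n26.pre = false  [terminal]
43. n25.off = true  [not a.pre]
44. n18.pre = false  [C.key == true]
45. n18.lim = true  [S.off == true]
46. n6.env = true  [B₀.off > -7]
47. n0.off = true  [true]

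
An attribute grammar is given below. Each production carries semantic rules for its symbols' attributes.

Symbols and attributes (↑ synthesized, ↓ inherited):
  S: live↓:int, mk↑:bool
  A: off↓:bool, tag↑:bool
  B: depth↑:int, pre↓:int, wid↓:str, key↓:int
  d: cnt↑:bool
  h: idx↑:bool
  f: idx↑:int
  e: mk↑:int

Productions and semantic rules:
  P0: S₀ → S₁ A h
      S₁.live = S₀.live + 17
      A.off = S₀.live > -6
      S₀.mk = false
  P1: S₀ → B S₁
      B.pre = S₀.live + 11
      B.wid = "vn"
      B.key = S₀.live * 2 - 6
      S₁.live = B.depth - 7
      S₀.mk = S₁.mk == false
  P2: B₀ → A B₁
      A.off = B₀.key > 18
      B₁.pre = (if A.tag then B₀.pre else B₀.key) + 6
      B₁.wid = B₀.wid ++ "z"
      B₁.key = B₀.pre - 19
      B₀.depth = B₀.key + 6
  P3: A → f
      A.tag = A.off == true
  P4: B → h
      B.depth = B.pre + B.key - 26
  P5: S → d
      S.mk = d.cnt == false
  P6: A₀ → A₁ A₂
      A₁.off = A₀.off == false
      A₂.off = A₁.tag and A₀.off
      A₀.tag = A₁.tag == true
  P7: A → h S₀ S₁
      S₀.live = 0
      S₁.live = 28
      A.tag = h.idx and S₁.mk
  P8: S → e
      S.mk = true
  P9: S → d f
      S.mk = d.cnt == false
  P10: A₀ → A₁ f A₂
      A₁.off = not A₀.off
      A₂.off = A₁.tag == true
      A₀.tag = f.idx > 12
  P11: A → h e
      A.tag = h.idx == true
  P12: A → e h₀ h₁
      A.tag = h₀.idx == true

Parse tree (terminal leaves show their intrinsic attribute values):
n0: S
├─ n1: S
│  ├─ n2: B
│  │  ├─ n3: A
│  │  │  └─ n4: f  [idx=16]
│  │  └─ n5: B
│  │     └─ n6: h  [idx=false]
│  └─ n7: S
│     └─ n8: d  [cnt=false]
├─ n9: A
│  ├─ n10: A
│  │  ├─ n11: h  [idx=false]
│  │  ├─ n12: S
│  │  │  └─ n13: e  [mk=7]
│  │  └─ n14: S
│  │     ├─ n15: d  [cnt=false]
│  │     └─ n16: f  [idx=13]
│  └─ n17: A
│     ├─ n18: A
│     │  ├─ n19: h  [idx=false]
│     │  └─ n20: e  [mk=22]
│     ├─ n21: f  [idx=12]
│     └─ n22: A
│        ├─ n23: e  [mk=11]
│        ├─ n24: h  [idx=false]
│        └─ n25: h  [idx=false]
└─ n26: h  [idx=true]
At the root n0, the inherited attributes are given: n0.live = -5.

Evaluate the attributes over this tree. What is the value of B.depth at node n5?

2

1. n0.live = -5  [given at root]
2. n1.live = 12  [S₀.live + 17]
3. n2.pre = 23  [S₀.live + 11]
4. n2.wid = "vn"  ["vn"]
5. n2.key = 18  [S₀.live * 2 - 6]
6. n3.off = false  [B₀.key > 18]
7. n4.idx = 16  [terminal]
8. n3.tag = false  [A.off == true]
9. n5.pre = 24  [(if A.tag then B₀.pre else B₀.key) + 6]
10. n5.wid = "vnz"  [B₀.wid ++ "z"]
11. n5.key = 4  [B₀.pre - 19]
12. n6.idx = false  [terminal]
13. n5.depth = 2  [B.pre + B.key - 26]
14. n2.depth = 24  [B₀.key + 6]
15. n7.live = 17  [B.depth - 7]
16. n8.cnt = false  [terminal]
17. n7.mk = true  [d.cnt == false]
18. n1.mk = false  [S₁.mk == false]
19. n9.off = true  [S₀.live > -6]
20. n10.off = false  [A₀.off == false]
21. n11.idx = false  [terminal]
22. n12.live = 0  [0]
23. n13.mk = 7  [terminal]
24. n12.mk = true  [true]
25. n14.live = 28  [28]
26. n15.cnt = false  [terminal]
27. n16.idx = 13  [terminal]
28. n14.mk = true  [d.cnt == false]
29. n10.tag = false  [h.idx and S₁.mk]
30. n17.off = false  [A₁.tag and A₀.off]
31. n18.off = true  [not A₀.off]
32. n19.idx = false  [terminal]
33. n20.mk = 22  [terminal]
34. n18.tag = false  [h.idx == true]
35. n21.idx = 12  [terminal]
36. n22.off = false  [A₁.tag == true]
37. n23.mk = 11  [terminal]
38. n24.idx = false  [terminal]
39. n25.idx = false  [terminal]
40. n22.tag = false  [h₀.idx == true]
41. n17.tag = false  [f.idx > 12]
42. n9.tag = false  [A₁.tag == true]
43. n26.idx = true  [terminal]
44. n0.mk = false  [false]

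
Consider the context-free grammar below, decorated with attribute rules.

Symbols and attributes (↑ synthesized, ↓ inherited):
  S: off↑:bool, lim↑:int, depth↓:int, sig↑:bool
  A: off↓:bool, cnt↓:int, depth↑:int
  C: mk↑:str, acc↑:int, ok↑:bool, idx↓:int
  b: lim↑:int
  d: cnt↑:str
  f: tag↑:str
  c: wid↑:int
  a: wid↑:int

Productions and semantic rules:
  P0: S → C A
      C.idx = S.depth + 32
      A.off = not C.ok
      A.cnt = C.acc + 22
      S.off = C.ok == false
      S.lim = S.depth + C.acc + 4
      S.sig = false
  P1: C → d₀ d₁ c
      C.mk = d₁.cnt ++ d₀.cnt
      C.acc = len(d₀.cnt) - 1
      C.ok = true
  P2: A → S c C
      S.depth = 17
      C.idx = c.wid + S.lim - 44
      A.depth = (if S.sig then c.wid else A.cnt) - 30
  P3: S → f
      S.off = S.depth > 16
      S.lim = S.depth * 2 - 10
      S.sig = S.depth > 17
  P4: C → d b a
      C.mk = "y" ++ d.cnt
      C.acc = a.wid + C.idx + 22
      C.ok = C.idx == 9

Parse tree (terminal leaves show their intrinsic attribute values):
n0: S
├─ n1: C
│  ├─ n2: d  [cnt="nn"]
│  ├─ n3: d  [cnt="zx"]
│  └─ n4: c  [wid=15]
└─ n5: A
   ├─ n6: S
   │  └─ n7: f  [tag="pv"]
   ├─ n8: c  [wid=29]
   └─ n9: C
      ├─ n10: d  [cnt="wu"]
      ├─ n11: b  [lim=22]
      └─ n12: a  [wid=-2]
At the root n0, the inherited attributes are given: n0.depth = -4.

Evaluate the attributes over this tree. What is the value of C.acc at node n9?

29

1. n0.depth = -4  [given at root]
2. n1.idx = 28  [S.depth + 32]
3. n2.cnt = "nn"  [terminal]
4. n3.cnt = "zx"  [terminal]
5. n4.wid = 15  [terminal]
6. n1.mk = "zxnn"  [d₁.cnt ++ d₀.cnt]
7. n1.acc = 1  [len(d₀.cnt) - 1]
8. n1.ok = true  [true]
9. n5.off = false  [not C.ok]
10. n5.cnt = 23  [C.acc + 22]
11. n6.depth = 17  [17]
12. n7.tag = "pv"  [terminal]
13. n6.off = true  [S.depth > 16]
14. n6.lim = 24  [S.depth * 2 - 10]
15. n6.sig = false  [S.depth > 17]
16. n8.wid = 29  [terminal]
17. n9.idx = 9  [c.wid + S.lim - 44]
18. n10.cnt = "wu"  [terminal]
19. n11.lim = 22  [terminal]
20. n12.wid = -2  [terminal]
21. n9.mk = "ywu"  ["y" ++ d.cnt]
22. n9.acc = 29  [a.wid + C.idx + 22]
23. n9.ok = true  [C.idx == 9]
24. n5.depth = -7  [(if S.sig then c.wid else A.cnt) - 30]
25. n0.off = false  [C.ok == false]
26. n0.lim = 1  [S.depth + C.acc + 4]
27. n0.sig = false  [false]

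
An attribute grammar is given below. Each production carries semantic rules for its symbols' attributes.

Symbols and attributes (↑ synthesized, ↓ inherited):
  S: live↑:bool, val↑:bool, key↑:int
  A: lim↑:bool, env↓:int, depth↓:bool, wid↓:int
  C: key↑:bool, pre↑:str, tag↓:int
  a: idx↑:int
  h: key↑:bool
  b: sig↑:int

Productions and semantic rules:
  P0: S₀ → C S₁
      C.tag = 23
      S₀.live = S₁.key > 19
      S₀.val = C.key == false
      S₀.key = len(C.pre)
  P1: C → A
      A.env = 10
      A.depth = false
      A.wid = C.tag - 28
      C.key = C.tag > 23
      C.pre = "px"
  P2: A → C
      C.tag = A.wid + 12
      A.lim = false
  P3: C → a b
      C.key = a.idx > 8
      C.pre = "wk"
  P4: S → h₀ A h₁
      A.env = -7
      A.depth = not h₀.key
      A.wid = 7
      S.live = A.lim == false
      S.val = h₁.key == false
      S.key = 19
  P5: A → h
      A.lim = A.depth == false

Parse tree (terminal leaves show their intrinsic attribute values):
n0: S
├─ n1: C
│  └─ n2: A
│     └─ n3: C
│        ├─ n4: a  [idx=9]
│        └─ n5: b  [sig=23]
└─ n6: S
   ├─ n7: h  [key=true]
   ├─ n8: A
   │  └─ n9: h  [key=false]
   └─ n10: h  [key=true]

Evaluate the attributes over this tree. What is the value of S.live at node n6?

false

1. n1.tag = 23  [23]
2. n2.env = 10  [10]
3. n2.depth = false  [false]
4. n2.wid = -5  [C.tag - 28]
5. n3.tag = 7  [A.wid + 12]
6. n4.idx = 9  [terminal]
7. n5.sig = 23  [terminal]
8. n3.key = true  [a.idx > 8]
9. n3.pre = "wk"  ["wk"]
10. n2.lim = false  [false]
11. n1.key = false  [C.tag > 23]
12. n1.pre = "px"  ["px"]
13. n7.key = true  [terminal]
14. n8.env = -7  [-7]
15. n8.depth = false  [not h₀.key]
16. n8.wid = 7  [7]
17. n9.key = false  [terminal]
18. n8.lim = true  [A.depth == false]
19. n10.key = true  [terminal]
20. n6.live = false  [A.lim == false]
21. n6.val = false  [h₁.key == false]
22. n6.key = 19  [19]
23. n0.live = false  [S₁.key > 19]
24. n0.val = true  [C.key == false]
25. n0.key = 2  [len(C.pre)]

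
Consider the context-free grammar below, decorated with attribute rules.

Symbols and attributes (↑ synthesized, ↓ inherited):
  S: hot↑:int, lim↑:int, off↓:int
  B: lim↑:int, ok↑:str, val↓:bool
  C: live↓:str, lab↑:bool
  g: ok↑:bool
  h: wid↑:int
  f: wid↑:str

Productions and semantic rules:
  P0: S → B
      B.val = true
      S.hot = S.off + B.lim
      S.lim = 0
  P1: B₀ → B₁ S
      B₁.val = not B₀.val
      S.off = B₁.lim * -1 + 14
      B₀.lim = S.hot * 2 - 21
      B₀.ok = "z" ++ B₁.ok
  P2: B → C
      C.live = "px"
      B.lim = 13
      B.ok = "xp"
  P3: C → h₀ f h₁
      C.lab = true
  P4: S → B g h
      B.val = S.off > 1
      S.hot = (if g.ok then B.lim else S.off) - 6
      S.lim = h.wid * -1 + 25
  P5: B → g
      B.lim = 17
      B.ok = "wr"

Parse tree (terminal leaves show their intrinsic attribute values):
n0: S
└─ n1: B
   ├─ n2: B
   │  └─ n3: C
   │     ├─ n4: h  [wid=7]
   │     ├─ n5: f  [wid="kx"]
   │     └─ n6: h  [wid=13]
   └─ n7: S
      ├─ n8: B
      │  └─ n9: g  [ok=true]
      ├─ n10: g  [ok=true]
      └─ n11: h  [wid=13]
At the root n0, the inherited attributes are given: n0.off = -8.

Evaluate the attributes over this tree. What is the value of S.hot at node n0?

-7

1. n0.off = -8  [given at root]
2. n1.val = true  [true]
3. n2.val = false  [not B₀.val]
4. n3.live = "px"  ["px"]
5. n4.wid = 7  [terminal]
6. n5.wid = "kx"  [terminal]
7. n6.wid = 13  [terminal]
8. n3.lab = true  [true]
9. n2.lim = 13  [13]
10. n2.ok = "xp"  ["xp"]
11. n7.off = 1  [B₁.lim * -1 + 14]
12. n8.val = false  [S.off > 1]
13. n9.ok = true  [terminal]
14. n8.lim = 17  [17]
15. n8.ok = "wr"  ["wr"]
16. n10.ok = true  [terminal]
17. n11.wid = 13  [terminal]
18. n7.hot = 11  [(if g.ok then B.lim else S.off) - 6]
19. n7.lim = 12  [h.wid * -1 + 25]
20. n1.lim = 1  [S.hot * 2 - 21]
21. n1.ok = "zxp"  ["z" ++ B₁.ok]
22. n0.hot = -7  [S.off + B.lim]
23. n0.lim = 0  [0]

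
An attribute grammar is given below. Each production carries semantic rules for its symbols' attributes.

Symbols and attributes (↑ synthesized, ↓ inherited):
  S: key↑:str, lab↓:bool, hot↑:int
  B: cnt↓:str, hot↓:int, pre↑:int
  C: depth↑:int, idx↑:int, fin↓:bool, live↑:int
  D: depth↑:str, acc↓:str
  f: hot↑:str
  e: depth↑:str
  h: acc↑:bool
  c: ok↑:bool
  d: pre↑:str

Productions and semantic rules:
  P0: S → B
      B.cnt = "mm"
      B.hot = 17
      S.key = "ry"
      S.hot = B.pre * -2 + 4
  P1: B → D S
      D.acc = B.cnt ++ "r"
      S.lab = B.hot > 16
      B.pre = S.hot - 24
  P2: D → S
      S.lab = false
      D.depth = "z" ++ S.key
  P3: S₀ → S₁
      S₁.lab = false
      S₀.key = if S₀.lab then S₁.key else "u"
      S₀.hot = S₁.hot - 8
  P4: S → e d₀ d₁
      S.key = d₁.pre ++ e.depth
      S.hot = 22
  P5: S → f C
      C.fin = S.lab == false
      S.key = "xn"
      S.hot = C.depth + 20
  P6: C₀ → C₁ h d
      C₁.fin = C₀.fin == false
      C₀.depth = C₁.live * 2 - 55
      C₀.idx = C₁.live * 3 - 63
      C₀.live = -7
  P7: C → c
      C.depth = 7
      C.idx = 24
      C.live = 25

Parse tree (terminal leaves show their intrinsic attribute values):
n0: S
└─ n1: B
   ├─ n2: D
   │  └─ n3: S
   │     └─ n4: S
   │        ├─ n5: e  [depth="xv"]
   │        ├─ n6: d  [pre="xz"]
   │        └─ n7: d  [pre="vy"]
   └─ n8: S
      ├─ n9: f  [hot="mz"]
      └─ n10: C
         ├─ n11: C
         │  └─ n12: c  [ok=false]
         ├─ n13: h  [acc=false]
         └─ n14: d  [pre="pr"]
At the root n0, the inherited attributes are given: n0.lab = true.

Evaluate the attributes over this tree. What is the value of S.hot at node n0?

22

1. n0.lab = true  [given at root]
2. n1.cnt = "mm"  ["mm"]
3. n1.hot = 17  [17]
4. n2.acc = "mmr"  [B.cnt ++ "r"]
5. n3.lab = false  [false]
6. n4.lab = false  [false]
7. n5.depth = "xv"  [terminal]
8. n6.pre = "xz"  [terminal]
9. n7.pre = "vy"  [terminal]
10. n4.key = "vyxv"  [d₁.pre ++ e.depth]
11. n4.hot = 22  [22]
12. n3.key = "u"  [if S₀.lab then S₁.key else "u"]
13. n3.hot = 14  [S₁.hot - 8]
14. n2.depth = "zu"  ["z" ++ S.key]
15. n8.lab = true  [B.hot > 16]
16. n9.hot = "mz"  [terminal]
17. n10.fin = false  [S.lab == false]
18. n11.fin = true  [C₀.fin == false]
19. n12.ok = false  [terminal]
20. n11.depth = 7  [7]
21. n11.idx = 24  [24]
22. n11.live = 25  [25]
23. n13.acc = false  [terminal]
24. n14.pre = "pr"  [terminal]
25. n10.depth = -5  [C₁.live * 2 - 55]
26. n10.idx = 12  [C₁.live * 3 - 63]
27. n10.live = -7  [-7]
28. n8.key = "xn"  ["xn"]
29. n8.hot = 15  [C.depth + 20]
30. n1.pre = -9  [S.hot - 24]
31. n0.key = "ry"  ["ry"]
32. n0.hot = 22  [B.pre * -2 + 4]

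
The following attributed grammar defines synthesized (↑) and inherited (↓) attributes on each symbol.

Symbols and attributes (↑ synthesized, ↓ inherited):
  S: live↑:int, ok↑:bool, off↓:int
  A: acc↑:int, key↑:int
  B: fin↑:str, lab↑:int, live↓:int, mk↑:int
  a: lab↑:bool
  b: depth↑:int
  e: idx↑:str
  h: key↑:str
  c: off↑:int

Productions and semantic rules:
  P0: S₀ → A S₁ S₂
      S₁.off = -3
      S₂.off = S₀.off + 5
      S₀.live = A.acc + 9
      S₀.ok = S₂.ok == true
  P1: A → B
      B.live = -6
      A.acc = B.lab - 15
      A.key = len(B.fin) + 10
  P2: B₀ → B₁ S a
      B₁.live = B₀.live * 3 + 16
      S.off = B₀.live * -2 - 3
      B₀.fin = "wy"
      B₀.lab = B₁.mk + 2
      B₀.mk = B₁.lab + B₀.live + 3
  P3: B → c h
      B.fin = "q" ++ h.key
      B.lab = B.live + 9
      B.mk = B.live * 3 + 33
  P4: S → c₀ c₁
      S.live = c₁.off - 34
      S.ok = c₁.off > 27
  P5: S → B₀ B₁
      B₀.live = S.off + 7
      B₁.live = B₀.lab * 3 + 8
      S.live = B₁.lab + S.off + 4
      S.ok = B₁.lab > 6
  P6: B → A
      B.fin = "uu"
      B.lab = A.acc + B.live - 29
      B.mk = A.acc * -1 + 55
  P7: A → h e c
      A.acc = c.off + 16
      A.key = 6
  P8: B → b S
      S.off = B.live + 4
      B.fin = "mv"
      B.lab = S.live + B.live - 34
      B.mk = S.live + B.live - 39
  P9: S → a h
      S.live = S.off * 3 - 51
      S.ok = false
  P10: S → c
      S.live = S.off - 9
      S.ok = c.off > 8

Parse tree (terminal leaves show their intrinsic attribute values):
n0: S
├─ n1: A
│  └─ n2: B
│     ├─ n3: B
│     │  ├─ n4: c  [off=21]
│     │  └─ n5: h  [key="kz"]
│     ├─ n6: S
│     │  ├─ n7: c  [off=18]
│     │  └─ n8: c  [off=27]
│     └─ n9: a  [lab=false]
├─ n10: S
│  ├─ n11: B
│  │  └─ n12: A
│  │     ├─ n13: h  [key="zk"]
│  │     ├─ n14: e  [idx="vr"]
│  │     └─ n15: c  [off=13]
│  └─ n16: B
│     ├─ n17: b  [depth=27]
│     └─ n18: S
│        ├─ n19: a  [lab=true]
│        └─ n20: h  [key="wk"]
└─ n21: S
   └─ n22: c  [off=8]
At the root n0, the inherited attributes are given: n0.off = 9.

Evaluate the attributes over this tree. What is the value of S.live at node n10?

8

1. n0.off = 9  [given at root]
2. n2.live = -6  [-6]
3. n3.live = -2  [B₀.live * 3 + 16]
4. n4.off = 21  [terminal]
5. n5.key = "kz"  [terminal]
6. n3.fin = "qkz"  ["q" ++ h.key]
7. n3.lab = 7  [B.live + 9]
8. n3.mk = 27  [B.live * 3 + 33]
9. n6.off = 9  [B₀.live * -2 - 3]
10. n7.off = 18  [terminal]
11. n8.off = 27  [terminal]
12. n6.live = -7  [c₁.off - 34]
13. n6.ok = false  [c₁.off > 27]
14. n9.lab = false  [terminal]
15. n2.fin = "wy"  ["wy"]
16. n2.lab = 29  [B₁.mk + 2]
17. n2.mk = 4  [B₁.lab + B₀.live + 3]
18. n1.acc = 14  [B.lab - 15]
19. n1.key = 12  [len(B.fin) + 10]
20. n10.off = -3  [-3]
21. n11.live = 4  [S.off + 7]
22. n13.key = "zk"  [terminal]
23. n14.idx = "vr"  [terminal]
24. n15.off = 13  [terminal]
25. n12.acc = 29  [c.off + 16]
26. n12.key = 6  [6]
27. n11.fin = "uu"  ["uu"]
28. n11.lab = 4  [A.acc + B.live - 29]
29. n11.mk = 26  [A.acc * -1 + 55]
30. n16.live = 20  [B₀.lab * 3 + 8]
31. n17.depth = 27  [terminal]
32. n18.off = 24  [B.live + 4]
33. n19.lab = true  [terminal]
34. n20.key = "wk"  [terminal]
35. n18.live = 21  [S.off * 3 - 51]
36. n18.ok = false  [false]
37. n16.fin = "mv"  ["mv"]
38. n16.lab = 7  [S.live + B.live - 34]
39. n16.mk = 2  [S.live + B.live - 39]
40. n10.live = 8  [B₁.lab + S.off + 4]
41. n10.ok = true  [B₁.lab > 6]
42. n21.off = 14  [S₀.off + 5]
43. n22.off = 8  [terminal]
44. n21.live = 5  [S.off - 9]
45. n21.ok = false  [c.off > 8]
46. n0.live = 23  [A.acc + 9]
47. n0.ok = false  [S₂.ok == true]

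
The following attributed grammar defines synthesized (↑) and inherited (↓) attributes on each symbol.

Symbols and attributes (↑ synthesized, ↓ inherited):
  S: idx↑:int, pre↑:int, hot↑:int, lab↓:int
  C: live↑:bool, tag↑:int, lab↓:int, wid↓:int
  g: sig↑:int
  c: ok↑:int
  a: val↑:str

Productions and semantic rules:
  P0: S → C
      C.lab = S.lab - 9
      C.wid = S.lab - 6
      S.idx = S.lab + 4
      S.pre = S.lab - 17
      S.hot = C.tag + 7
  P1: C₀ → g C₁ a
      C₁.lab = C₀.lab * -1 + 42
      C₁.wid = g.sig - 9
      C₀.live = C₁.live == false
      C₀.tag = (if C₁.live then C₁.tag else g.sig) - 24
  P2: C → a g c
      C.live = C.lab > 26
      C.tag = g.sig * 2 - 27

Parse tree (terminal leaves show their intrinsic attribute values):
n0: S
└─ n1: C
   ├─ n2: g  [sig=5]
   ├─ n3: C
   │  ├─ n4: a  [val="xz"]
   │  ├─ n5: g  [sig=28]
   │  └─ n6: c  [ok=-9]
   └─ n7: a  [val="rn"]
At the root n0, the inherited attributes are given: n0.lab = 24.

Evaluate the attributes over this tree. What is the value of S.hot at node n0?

1. n0.lab = 24  [given at root]
2. n1.lab = 15  [S.lab - 9]
3. n1.wid = 18  [S.lab - 6]
4. n2.sig = 5  [terminal]
5. n3.lab = 27  [C₀.lab * -1 + 42]
6. n3.wid = -4  [g.sig - 9]
7. n4.val = "xz"  [terminal]
8. n5.sig = 28  [terminal]
9. n6.ok = -9  [terminal]
10. n3.live = true  [C.lab > 26]
11. n3.tag = 29  [g.sig * 2 - 27]
12. n7.val = "rn"  [terminal]
13. n1.live = false  [C₁.live == false]
14. n1.tag = 5  [(if C₁.live then C₁.tag else g.sig) - 24]
15. n0.idx = 28  [S.lab + 4]
16. n0.pre = 7  [S.lab - 17]
17. n0.hot = 12  [C.tag + 7]

12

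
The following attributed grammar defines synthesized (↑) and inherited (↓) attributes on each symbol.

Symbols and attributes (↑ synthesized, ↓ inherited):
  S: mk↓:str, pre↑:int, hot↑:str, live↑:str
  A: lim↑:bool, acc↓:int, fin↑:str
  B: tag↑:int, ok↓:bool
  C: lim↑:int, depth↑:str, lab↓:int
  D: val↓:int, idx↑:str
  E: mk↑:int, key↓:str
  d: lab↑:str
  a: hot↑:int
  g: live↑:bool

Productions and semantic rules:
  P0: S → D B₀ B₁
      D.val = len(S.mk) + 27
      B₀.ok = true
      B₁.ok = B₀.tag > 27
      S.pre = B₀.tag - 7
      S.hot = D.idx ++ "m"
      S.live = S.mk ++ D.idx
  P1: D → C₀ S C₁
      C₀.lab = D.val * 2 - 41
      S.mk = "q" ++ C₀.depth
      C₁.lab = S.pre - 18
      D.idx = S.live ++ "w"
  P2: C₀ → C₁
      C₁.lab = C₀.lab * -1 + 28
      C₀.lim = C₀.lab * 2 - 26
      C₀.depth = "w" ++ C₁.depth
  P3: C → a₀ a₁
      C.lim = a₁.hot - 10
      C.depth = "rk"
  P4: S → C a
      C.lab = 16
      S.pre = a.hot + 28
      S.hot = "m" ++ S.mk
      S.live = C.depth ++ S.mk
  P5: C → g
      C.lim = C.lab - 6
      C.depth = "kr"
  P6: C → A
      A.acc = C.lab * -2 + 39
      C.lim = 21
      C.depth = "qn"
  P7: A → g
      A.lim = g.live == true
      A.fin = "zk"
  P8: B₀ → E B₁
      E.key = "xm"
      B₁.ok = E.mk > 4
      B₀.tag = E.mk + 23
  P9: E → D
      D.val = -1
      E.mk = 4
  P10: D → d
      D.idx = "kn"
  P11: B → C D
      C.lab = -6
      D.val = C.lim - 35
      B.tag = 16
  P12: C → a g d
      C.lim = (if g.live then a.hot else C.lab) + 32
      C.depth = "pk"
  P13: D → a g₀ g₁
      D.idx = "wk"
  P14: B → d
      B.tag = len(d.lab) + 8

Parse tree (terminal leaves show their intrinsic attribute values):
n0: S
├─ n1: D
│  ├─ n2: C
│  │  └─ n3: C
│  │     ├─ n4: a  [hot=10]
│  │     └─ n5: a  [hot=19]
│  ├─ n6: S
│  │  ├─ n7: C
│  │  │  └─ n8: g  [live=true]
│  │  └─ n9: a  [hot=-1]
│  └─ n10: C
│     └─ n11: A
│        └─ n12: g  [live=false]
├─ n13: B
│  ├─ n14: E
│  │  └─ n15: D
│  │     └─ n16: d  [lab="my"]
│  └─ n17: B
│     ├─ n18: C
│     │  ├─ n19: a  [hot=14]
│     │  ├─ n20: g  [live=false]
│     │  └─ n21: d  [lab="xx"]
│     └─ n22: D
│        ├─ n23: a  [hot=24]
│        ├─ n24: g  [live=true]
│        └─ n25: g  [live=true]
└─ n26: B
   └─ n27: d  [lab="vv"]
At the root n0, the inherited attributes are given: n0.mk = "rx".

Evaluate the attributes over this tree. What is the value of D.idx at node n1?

1. n0.mk = "rx"  [given at root]
2. n1.val = 29  [len(S.mk) + 27]
3. n2.lab = 17  [D.val * 2 - 41]
4. n3.lab = 11  [C₀.lab * -1 + 28]
5. n4.hot = 10  [terminal]
6. n5.hot = 19  [terminal]
7. n3.lim = 9  [a₁.hot - 10]
8. n3.depth = "rk"  ["rk"]
9. n2.lim = 8  [C₀.lab * 2 - 26]
10. n2.depth = "wrk"  ["w" ++ C₁.depth]
11. n6.mk = "qwrk"  ["q" ++ C₀.depth]
12. n7.lab = 16  [16]
13. n8.live = true  [terminal]
14. n7.lim = 10  [C.lab - 6]
15. n7.depth = "kr"  ["kr"]
16. n9.hot = -1  [terminal]
17. n6.pre = 27  [a.hot + 28]
18. n6.hot = "mqwrk"  ["m" ++ S.mk]
19. n6.live = "krqwrk"  [C.depth ++ S.mk]
20. n10.lab = 9  [S.pre - 18]
21. n11.acc = 21  [C.lab * -2 + 39]
22. n12.live = false  [terminal]
23. n11.lim = false  [g.live == true]
24. n11.fin = "zk"  ["zk"]
25. n10.lim = 21  [21]
26. n10.depth = "qn"  ["qn"]
27. n1.idx = "krqwrkw"  [S.live ++ "w"]
28. n13.ok = true  [true]
29. n14.key = "xm"  ["xm"]
30. n15.val = -1  [-1]
31. n16.lab = "my"  [terminal]
32. n15.idx = "kn"  ["kn"]
33. n14.mk = 4  [4]
34. n17.ok = false  [E.mk > 4]
35. n18.lab = -6  [-6]
36. n19.hot = 14  [terminal]
37. n20.live = false  [terminal]
38. n21.lab = "xx"  [terminal]
39. n18.lim = 26  [(if g.live then a.hot else C.lab) + 32]
40. n18.depth = "pk"  ["pk"]
41. n22.val = -9  [C.lim - 35]
42. n23.hot = 24  [terminal]
43. n24.live = true  [terminal]
44. n25.live = true  [terminal]
45. n22.idx = "wk"  ["wk"]
46. n17.tag = 16  [16]
47. n13.tag = 27  [E.mk + 23]
48. n26.ok = false  [B₀.tag > 27]
49. n27.lab = "vv"  [terminal]
50. n26.tag = 10  [len(d.lab) + 8]
51. n0.pre = 20  [B₀.tag - 7]
52. n0.hot = "krqwrkwm"  [D.idx ++ "m"]
53. n0.live = "rxkrqwrkw"  [S.mk ++ D.idx]

"krqwrkw"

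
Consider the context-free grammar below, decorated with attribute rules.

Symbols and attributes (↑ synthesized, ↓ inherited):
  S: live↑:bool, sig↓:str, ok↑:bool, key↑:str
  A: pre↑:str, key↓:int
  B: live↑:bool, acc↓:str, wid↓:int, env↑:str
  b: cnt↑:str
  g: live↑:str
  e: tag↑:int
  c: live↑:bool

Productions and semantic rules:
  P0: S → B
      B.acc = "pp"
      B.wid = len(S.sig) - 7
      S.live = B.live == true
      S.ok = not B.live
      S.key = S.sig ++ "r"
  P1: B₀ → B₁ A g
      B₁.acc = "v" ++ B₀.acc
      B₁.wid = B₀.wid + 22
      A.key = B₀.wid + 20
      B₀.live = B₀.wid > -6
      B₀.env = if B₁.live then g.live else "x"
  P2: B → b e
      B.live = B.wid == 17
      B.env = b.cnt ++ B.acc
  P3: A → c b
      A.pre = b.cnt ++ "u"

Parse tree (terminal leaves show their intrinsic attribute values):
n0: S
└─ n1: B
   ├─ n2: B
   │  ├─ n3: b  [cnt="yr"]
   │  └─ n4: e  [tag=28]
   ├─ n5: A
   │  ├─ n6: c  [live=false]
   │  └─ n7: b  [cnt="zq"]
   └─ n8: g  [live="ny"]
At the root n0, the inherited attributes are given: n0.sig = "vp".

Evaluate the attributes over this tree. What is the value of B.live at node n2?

1. n0.sig = "vp"  [given at root]
2. n1.acc = "pp"  ["pp"]
3. n1.wid = -5  [len(S.sig) - 7]
4. n2.acc = "vpp"  ["v" ++ B₀.acc]
5. n2.wid = 17  [B₀.wid + 22]
6. n3.cnt = "yr"  [terminal]
7. n4.tag = 28  [terminal]
8. n2.live = true  [B.wid == 17]
9. n2.env = "yrvpp"  [b.cnt ++ B.acc]
10. n5.key = 15  [B₀.wid + 20]
11. n6.live = false  [terminal]
12. n7.cnt = "zq"  [terminal]
13. n5.pre = "zqu"  [b.cnt ++ "u"]
14. n8.live = "ny"  [terminal]
15. n1.live = true  [B₀.wid > -6]
16. n1.env = "ny"  [if B₁.live then g.live else "x"]
17. n0.live = true  [B.live == true]
18. n0.ok = false  [not B.live]
19. n0.key = "vpr"  [S.sig ++ "r"]

true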